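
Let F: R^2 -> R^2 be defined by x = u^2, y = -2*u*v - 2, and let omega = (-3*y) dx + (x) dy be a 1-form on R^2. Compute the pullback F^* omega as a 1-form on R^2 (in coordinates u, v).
F^* omega = (2*u*(5*u*v + 6)) du + (-2*u^3) dv

Using F^*(f dg) = (f ∘ F) d(g ∘ F), substitute each coordinate x_i by F_i(u, v) in f_i, and replace dx_i by d F_i = (∂F_i/∂u) du + (∂F_i/∂v) dv.
  For the x component: f_1(F) = 6*u*v + 6; d F_1 = (2*u) du + (0) dv
  For the y component: f_2(F) = u^2; d F_2 = (-2*v) du + (-2*u) dv
Combining and collecting du, dv coefficients:
  coeff of du: 2*u*(5*u*v + 6)
  coeff of dv: -2*u^3
F^* omega = (2*u*(5*u*v + 6)) du + (-2*u^3) dv.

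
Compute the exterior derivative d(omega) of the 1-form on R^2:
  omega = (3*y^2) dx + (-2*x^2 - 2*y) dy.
d(omega) = (-4*x - 6*y) dx ∧ dy

For a 1-form omega = sum_i f_i dx_i, the exterior derivative is
  d(omega) = sum_{i < j} (∂f_j/∂x_i - ∂f_i/∂x_j) dx_i ∧ dx_j.
  coefficient of dx ∧ dy: ∂f_2/∂x - ∂f_1/∂y = ∂(-2*x^2 - 2*y)/∂x - ∂(3*y^2)/∂y = -4*x - 6*y
Assembling: d(omega) = (-4*x - 6*y) dx ∧ dy.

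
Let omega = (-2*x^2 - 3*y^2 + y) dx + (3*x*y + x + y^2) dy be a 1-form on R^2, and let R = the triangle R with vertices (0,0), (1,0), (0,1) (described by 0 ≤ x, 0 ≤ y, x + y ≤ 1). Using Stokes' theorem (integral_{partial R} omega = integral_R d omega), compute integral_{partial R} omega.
integral_(partial R) omega = 3/2

Stokes: integral_partial_R omega = integral_R d omega with d omega = (∂Q/∂x - ∂P/∂y) dx ∧ dy.
  ∂Q/∂x = 3*y + 1
  ∂P/∂y = 1 - 6*y
  integrand = ∂Q/∂x - ∂P/∂y = 9*y.
Integrating over R: integral_0^1 integral_0^{1-x} (9*y) dy dx = 3/2.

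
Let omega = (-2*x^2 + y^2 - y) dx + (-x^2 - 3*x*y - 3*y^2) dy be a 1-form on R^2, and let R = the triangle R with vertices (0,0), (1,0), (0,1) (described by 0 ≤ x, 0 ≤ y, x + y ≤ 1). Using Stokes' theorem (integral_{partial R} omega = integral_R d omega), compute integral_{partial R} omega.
integral_(partial R) omega = -2/3

Stokes: integral_partial_R omega = integral_R d omega with d omega = (∂Q/∂x - ∂P/∂y) dx ∧ dy.
  ∂Q/∂x = -2*x - 3*y
  ∂P/∂y = 2*y - 1
  integrand = ∂Q/∂x - ∂P/∂y = -2*x - 5*y + 1.
Integrating over R: integral_0^1 integral_0^{1-x} (-2*x - 5*y + 1) dy dx = -2/3.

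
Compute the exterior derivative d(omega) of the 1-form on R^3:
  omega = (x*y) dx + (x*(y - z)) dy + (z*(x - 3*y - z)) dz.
d(omega) = (-x + y - z) dx ∧ dy + (z) dx ∧ dz + (x - 3*z) dy ∧ dz

For a 1-form omega = sum_i f_i dx_i, the exterior derivative is
  d(omega) = sum_{i < j} (∂f_j/∂x_i - ∂f_i/∂x_j) dx_i ∧ dx_j.
  coefficient of dx ∧ dy: ∂f_2/∂x - ∂f_1/∂y = ∂(x*(y - z))/∂x - ∂(x*y)/∂y = -x + y - z
  coefficient of dx ∧ dz: ∂f_3/∂x - ∂f_1/∂z = ∂(z*(x - 3*y - z))/∂x - ∂(x*y)/∂z = z
  coefficient of dy ∧ dz: ∂f_3/∂y - ∂f_2/∂z = ∂(z*(x - 3*y - z))/∂y - ∂(x*(y - z))/∂z = x - 3*z
Assembling: d(omega) = (-x + y - z) dx ∧ dy + (z) dx ∧ dz + (x - 3*z) dy ∧ dz.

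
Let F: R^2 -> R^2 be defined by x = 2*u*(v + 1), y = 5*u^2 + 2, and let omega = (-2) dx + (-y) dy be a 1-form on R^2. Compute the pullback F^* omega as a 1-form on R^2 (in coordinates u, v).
F^* omega = (-50*u^3 - 20*u - 4*v - 4) du + (-4*u) dv

Using F^*(f dg) = (f ∘ F) d(g ∘ F), substitute each coordinate x_i by F_i(u, v) in f_i, and replace dx_i by d F_i = (∂F_i/∂u) du + (∂F_i/∂v) dv.
  For the x component: f_1(F) = -2; d F_1 = (2*v + 2) du + (2*u) dv
  For the y component: f_2(F) = -5*u^2 - 2; d F_2 = (10*u) du + (0) dv
Combining and collecting du, dv coefficients:
  coeff of du: -50*u^3 - 20*u - 4*v - 4
  coeff of dv: -4*u
F^* omega = (-50*u^3 - 20*u - 4*v - 4) du + (-4*u) dv.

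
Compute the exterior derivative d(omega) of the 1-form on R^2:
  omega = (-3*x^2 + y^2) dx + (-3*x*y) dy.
d(omega) = (-5*y) dx ∧ dy

For a 1-form omega = sum_i f_i dx_i, the exterior derivative is
  d(omega) = sum_{i < j} (∂f_j/∂x_i - ∂f_i/∂x_j) dx_i ∧ dx_j.
  coefficient of dx ∧ dy: ∂f_2/∂x - ∂f_1/∂y = ∂(-3*x*y)/∂x - ∂(-3*x^2 + y^2)/∂y = -5*y
Assembling: d(omega) = (-5*y) dx ∧ dy.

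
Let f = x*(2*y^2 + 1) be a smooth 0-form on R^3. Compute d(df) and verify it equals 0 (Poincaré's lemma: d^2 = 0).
d(df) = 0

Step 1: df = sum_i (∂f/∂x_i) dx_i = (2*y^2 + 1) dx + (4*x*y) dy + (0) dz.
Step 2: Apply d again. Using the 1-form formula, the coefficient of dx ∧ dy in d(df) is ∂^2 f/∂x ∂y - ∂^2 f/∂y ∂x = (4*y) - (4*y) = 0 (equality of mixed partials for smooth f).
Similarly for dx ∧ dz and dy ∧ dz — all coefficients vanish. So d(df) = 0.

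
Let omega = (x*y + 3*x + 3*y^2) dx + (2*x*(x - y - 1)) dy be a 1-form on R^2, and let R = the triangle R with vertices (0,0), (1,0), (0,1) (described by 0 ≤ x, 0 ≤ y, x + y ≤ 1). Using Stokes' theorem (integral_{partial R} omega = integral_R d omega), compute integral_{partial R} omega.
integral_(partial R) omega = -11/6

Stokes: integral_partial_R omega = integral_R d omega with d omega = (∂Q/∂x - ∂P/∂y) dx ∧ dy.
  ∂Q/∂x = 4*x - 2*y - 2
  ∂P/∂y = x + 6*y
  integrand = ∂Q/∂x - ∂P/∂y = 3*x - 8*y - 2.
Integrating over R: integral_0^1 integral_0^{1-x} (3*x - 8*y - 2) dy dx = -11/6.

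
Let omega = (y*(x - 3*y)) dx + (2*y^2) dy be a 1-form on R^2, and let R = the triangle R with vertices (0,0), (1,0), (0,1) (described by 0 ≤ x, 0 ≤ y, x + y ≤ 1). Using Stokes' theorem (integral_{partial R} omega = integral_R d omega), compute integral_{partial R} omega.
integral_(partial R) omega = 5/6

Stokes: integral_partial_R omega = integral_R d omega with d omega = (∂Q/∂x - ∂P/∂y) dx ∧ dy.
  ∂Q/∂x = 0
  ∂P/∂y = x - 6*y
  integrand = ∂Q/∂x - ∂P/∂y = -x + 6*y.
Integrating over R: integral_0^1 integral_0^{1-x} (-x + 6*y) dy dx = 5/6.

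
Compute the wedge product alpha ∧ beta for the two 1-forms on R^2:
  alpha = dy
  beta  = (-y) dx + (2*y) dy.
alpha ∧ beta = (y) dx ∧ dy

Distribute the wedge, using dx_i ∧ dx_j = -dx_j ∧ dx_i and dx_i ∧ dx_i = 0. For each pair (i, j) with i < j, the coefficient of dx_i ∧ dx_j in alpha ∧ beta is (alpha_i * beta_j - alpha_j * beta_i). Collecting: alpha ∧ beta = (y) dx ∧ dy.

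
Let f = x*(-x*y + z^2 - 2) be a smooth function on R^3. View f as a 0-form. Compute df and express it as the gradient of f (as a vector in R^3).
df = (-2*x*y + z^2 - 2) dx + (-x^2) dy + (2*x*z) dz; grad f = (-2*x*y + z^2 - 2, -x^2, 2*x*z)

For a 0-form f, d f = (∂f/∂x) dx + (∂f/∂y) dy + (∂f/∂z) dz. The components of the vector representation are exactly the entries of grad f in Cartesian coordinates:
  ∂f/∂x = -2*x*y + z^2 - 2
  ∂f/∂y = -x^2
  ∂f/∂z = 2*x*z.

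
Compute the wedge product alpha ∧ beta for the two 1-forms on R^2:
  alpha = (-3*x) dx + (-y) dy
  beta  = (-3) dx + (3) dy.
alpha ∧ beta = (-9*x - 3*y) dx ∧ dy

Distribute the wedge, using dx_i ∧ dx_j = -dx_j ∧ dx_i and dx_i ∧ dx_i = 0. For each pair (i, j) with i < j, the coefficient of dx_i ∧ dx_j in alpha ∧ beta is (alpha_i * beta_j - alpha_j * beta_i). Collecting: alpha ∧ beta = (-9*x - 3*y) dx ∧ dy.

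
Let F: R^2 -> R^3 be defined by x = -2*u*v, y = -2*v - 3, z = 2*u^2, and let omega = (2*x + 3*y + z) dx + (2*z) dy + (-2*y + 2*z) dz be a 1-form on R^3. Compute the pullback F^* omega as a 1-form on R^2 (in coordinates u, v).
F^* omega = (16*u^3 - 4*u^2*v + 8*u*v^2 + 16*u*v + 24*u + 12*v^2 + 18*v) du + (2*u*(-2*u^2 + 4*u*v - 4*u + 6*v + 9)) dv

Using F^*(f dg) = (f ∘ F) d(g ∘ F), substitute each coordinate x_i by F_i(u, v) in f_i, and replace dx_i by d F_i = (∂F_i/∂u) du + (∂F_i/∂v) dv.
  For the x component: f_1(F) = 2*u^2 - 4*u*v - 6*v - 9; d F_1 = (-2*v) du + (-2*u) dv
  For the y component: f_2(F) = 4*u^2; d F_2 = (0) du + (-2) dv
  For the z component: f_3(F) = 4*u^2 + 4*v + 6; d F_3 = (4*u) du + (0) dv
Combining and collecting du, dv coefficients:
  coeff of du: 16*u^3 - 4*u^2*v + 8*u*v^2 + 16*u*v + 24*u + 12*v^2 + 18*v
  coeff of dv: 2*u*(-2*u^2 + 4*u*v - 4*u + 6*v + 9)
F^* omega = (16*u^3 - 4*u^2*v + 8*u*v^2 + 16*u*v + 24*u + 12*v^2 + 18*v) du + (2*u*(-2*u^2 + 4*u*v - 4*u + 6*v + 9)) dv.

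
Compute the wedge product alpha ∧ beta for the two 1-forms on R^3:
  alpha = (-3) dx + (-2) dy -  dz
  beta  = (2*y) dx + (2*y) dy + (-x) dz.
alpha ∧ beta = (-2*y) dx ∧ dy + (3*x + 2*y) dx ∧ dz + (2*x + 2*y) dy ∧ dz

Distribute the wedge, using dx_i ∧ dx_j = -dx_j ∧ dx_i and dx_i ∧ dx_i = 0. For each pair (i, j) with i < j, the coefficient of dx_i ∧ dx_j in alpha ∧ beta is (alpha_i * beta_j - alpha_j * beta_i). Collecting: alpha ∧ beta = (-2*y) dx ∧ dy + (3*x + 2*y) dx ∧ dz + (2*x + 2*y) dy ∧ dz.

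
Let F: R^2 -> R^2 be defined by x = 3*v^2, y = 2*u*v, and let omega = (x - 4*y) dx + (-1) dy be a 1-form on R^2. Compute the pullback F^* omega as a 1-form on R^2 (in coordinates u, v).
F^* omega = (-2*v) du + (-48*u*v^2 - 2*u + 18*v^3) dv

Using F^*(f dg) = (f ∘ F) d(g ∘ F), substitute each coordinate x_i by F_i(u, v) in f_i, and replace dx_i by d F_i = (∂F_i/∂u) du + (∂F_i/∂v) dv.
  For the x component: f_1(F) = v*(-8*u + 3*v); d F_1 = (0) du + (6*v) dv
  For the y component: f_2(F) = -1; d F_2 = (2*v) du + (2*u) dv
Combining and collecting du, dv coefficients:
  coeff of du: -2*v
  coeff of dv: -48*u*v^2 - 2*u + 18*v^3
F^* omega = (-2*v) du + (-48*u*v^2 - 2*u + 18*v^3) dv.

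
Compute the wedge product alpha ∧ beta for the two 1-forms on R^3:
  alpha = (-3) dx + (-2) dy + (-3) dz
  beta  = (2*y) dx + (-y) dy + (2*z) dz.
alpha ∧ beta = (7*y) dx ∧ dy + (6*y - 6*z) dx ∧ dz + (-3*y - 4*z) dy ∧ dz

Distribute the wedge, using dx_i ∧ dx_j = -dx_j ∧ dx_i and dx_i ∧ dx_i = 0. For each pair (i, j) with i < j, the coefficient of dx_i ∧ dx_j in alpha ∧ beta is (alpha_i * beta_j - alpha_j * beta_i). Collecting: alpha ∧ beta = (7*y) dx ∧ dy + (6*y - 6*z) dx ∧ dz + (-3*y - 4*z) dy ∧ dz.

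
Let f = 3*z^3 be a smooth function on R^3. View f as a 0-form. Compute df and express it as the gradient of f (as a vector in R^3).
df = (0) dx + (0) dy + (9*z^2) dz; grad f = (0, 0, 9*z^2)

For a 0-form f, d f = (∂f/∂x) dx + (∂f/∂y) dy + (∂f/∂z) dz. The components of the vector representation are exactly the entries of grad f in Cartesian coordinates:
  ∂f/∂x = 0
  ∂f/∂y = 0
  ∂f/∂z = 9*z^2.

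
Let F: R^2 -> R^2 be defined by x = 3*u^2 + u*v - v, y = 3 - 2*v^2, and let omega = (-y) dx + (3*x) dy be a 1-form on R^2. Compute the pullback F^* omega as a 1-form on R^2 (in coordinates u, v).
F^* omega = (12*u*v^2 - 18*u + 2*v^3 - 3*v) du + (-36*u^2*v - 10*u*v^2 - 3*u + 10*v^2 + 3) dv

Using F^*(f dg) = (f ∘ F) d(g ∘ F), substitute each coordinate x_i by F_i(u, v) in f_i, and replace dx_i by d F_i = (∂F_i/∂u) du + (∂F_i/∂v) dv.
  For the x component: f_1(F) = 2*v^2 - 3; d F_1 = (6*u + v) du + (u - 1) dv
  For the y component: f_2(F) = 9*u^2 + 3*u*v - 3*v; d F_2 = (0) du + (-4*v) dv
Combining and collecting du, dv coefficients:
  coeff of du: 12*u*v^2 - 18*u + 2*v^3 - 3*v
  coeff of dv: -36*u^2*v - 10*u*v^2 - 3*u + 10*v^2 + 3
F^* omega = (12*u*v^2 - 18*u + 2*v^3 - 3*v) du + (-36*u^2*v - 10*u*v^2 - 3*u + 10*v^2 + 3) dv.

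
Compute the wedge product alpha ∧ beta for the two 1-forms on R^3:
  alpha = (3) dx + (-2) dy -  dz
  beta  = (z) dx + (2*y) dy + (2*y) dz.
alpha ∧ beta = (6*y + 2*z) dx ∧ dy + (6*y + z) dx ∧ dz + (-2*y) dy ∧ dz

Distribute the wedge, using dx_i ∧ dx_j = -dx_j ∧ dx_i and dx_i ∧ dx_i = 0. For each pair (i, j) with i < j, the coefficient of dx_i ∧ dx_j in alpha ∧ beta is (alpha_i * beta_j - alpha_j * beta_i). Collecting: alpha ∧ beta = (6*y + 2*z) dx ∧ dy + (6*y + z) dx ∧ dz + (-2*y) dy ∧ dz.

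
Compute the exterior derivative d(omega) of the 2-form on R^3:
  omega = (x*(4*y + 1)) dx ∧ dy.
d(omega) = 0

For a 2-form omega = sum_{i<j} g_{ij} dx_i ∧ dx_j, the exterior derivative is
  d(omega) = sum_{i<j} d(g_{ij}) ∧ dx_i ∧ dx_j = sum_{i<j, k} (∂g_{ij}/∂x_k) dx_k ∧ dx_i ∧ dx_j.
Expand each term, using dx_k ∧ dx_i ∧ dx_j = sgn(permutation) dx_{(a)} ∧ dx_{(b)} ∧ dx_{(c)} with (a < b < c) sorted:

Collecting like 3-forms: d(omega) = 0.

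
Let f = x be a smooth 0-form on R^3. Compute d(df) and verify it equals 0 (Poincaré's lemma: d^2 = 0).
d(df) = 0

Step 1: df = sum_i (∂f/∂x_i) dx_i = (1) dx + (0) dy + (0) dz.
Step 2: Apply d again. Using the 1-form formula, the coefficient of dx ∧ dy in d(df) is ∂^2 f/∂x ∂y - ∂^2 f/∂y ∂x = (0) - (0) = 0 (equality of mixed partials for smooth f).
Similarly for dx ∧ dz and dy ∧ dz — all coefficients vanish. So d(df) = 0.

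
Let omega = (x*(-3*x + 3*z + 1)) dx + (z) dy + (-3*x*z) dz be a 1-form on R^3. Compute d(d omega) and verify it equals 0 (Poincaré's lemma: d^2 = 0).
d(d omega) = 0

Step 1: d omega = sum_{i<j} (∂f_j/∂x_i - ∂f_i/∂x_j) dx_i ∧ dx_j:
  coeff of dx ∧ dy: 0
  coeff of dx ∧ dz: -3*x - 3*z
  coeff of dy ∧ dz: -1
Step 2: Apply d again to each 2-form coefficient. The only possible 3-form in R^3 is dx ∧ dy ∧ dz, with coefficient
  ∂(coeff of dy∧dz)/∂x - ∂(coeff of dx∧dz)/∂y + ∂(coeff of dx∧dy)/∂z
  = ∂/∂x (-1) - ∂/∂y (-3*x - 3*z) + ∂/∂z (0).
Each of these terms simplifies to sums of mixed partials that cancel in pairs. The result is 0 (by equality of mixed partials for smooth functions — Schwarz / Clairaut).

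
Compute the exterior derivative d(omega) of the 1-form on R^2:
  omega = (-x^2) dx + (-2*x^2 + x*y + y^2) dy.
d(omega) = (-4*x + y) dx ∧ dy

For a 1-form omega = sum_i f_i dx_i, the exterior derivative is
  d(omega) = sum_{i < j} (∂f_j/∂x_i - ∂f_i/∂x_j) dx_i ∧ dx_j.
  coefficient of dx ∧ dy: ∂f_2/∂x - ∂f_1/∂y = ∂(-2*x^2 + x*y + y^2)/∂x - ∂(-x^2)/∂y = -4*x + y
Assembling: d(omega) = (-4*x + y) dx ∧ dy.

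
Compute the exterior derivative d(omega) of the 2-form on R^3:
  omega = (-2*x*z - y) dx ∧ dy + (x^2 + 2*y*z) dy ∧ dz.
d(omega) = 0

For a 2-form omega = sum_{i<j} g_{ij} dx_i ∧ dx_j, the exterior derivative is
  d(omega) = sum_{i<j} d(g_{ij}) ∧ dx_i ∧ dx_j = sum_{i<j, k} (∂g_{ij}/∂x_k) dx_k ∧ dx_i ∧ dx_j.
Expand each term, using dx_k ∧ dx_i ∧ dx_j = sgn(permutation) dx_{(a)} ∧ dx_{(b)} ∧ dx_{(c)} with (a < b < c) sorted:
  d(-2*x*z - y) includes (∂/∂z)(-2*x*z - y) dz = (-2*x) dz, which multiplied by dx ∧ dy gives (-2*x) dx ∧ dy ∧ dz
  d(x^2 + 2*y*z) includes (∂/∂x)(x^2 + 2*y*z) dx = (2*x) dx, which multiplied by dy ∧ dz gives (2*x) dx ∧ dy ∧ dz
Collecting like 3-forms: d(omega) = 0.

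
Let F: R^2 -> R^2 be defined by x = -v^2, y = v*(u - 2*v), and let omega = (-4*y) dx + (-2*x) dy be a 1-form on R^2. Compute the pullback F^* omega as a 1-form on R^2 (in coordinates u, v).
F^* omega = (2*v^3) du + (v^2*(10*u - 24*v)) dv

Using F^*(f dg) = (f ∘ F) d(g ∘ F), substitute each coordinate x_i by F_i(u, v) in f_i, and replace dx_i by d F_i = (∂F_i/∂u) du + (∂F_i/∂v) dv.
  For the x component: f_1(F) = 4*v*(-u + 2*v); d F_1 = (0) du + (-2*v) dv
  For the y component: f_2(F) = 2*v^2; d F_2 = (v) du + (u - 4*v) dv
Combining and collecting du, dv coefficients:
  coeff of du: 2*v^3
  coeff of dv: v^2*(10*u - 24*v)
F^* omega = (2*v^3) du + (v^2*(10*u - 24*v)) dv.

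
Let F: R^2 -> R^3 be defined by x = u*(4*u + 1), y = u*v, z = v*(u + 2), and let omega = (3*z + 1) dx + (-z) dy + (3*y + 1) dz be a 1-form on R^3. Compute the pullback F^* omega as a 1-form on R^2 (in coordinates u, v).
F^* omega = (24*u^2*v + 2*u*v^2 + 51*u*v + 8*u - 2*v^2 + 7*v + 1) du + (2*u^2*v + 4*u*v + u + 2) dv

Using F^*(f dg) = (f ∘ F) d(g ∘ F), substitute each coordinate x_i by F_i(u, v) in f_i, and replace dx_i by d F_i = (∂F_i/∂u) du + (∂F_i/∂v) dv.
  For the x component: f_1(F) = 3*u*v + 6*v + 1; d F_1 = (8*u + 1) du + (0) dv
  For the y component: f_2(F) = v*(-u - 2); d F_2 = (v) du + (u) dv
  For the z component: f_3(F) = 3*u*v + 1; d F_3 = (v) du + (u + 2) dv
Combining and collecting du, dv coefficients:
  coeff of du: 24*u^2*v + 2*u*v^2 + 51*u*v + 8*u - 2*v^2 + 7*v + 1
  coeff of dv: 2*u^2*v + 4*u*v + u + 2
F^* omega = (24*u^2*v + 2*u*v^2 + 51*u*v + 8*u - 2*v^2 + 7*v + 1) du + (2*u^2*v + 4*u*v + u + 2) dv.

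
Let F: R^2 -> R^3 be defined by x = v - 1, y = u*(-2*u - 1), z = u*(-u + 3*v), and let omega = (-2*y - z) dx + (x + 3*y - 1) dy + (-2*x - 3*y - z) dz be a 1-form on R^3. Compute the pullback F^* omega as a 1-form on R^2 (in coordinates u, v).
F^* omega = (10*u^3 + 27*u^2*v + 12*u^2 - 9*u*v^2 + 9*u*v + 7*u - 6*v^2 + 5*v + 2) du + (u*(21*u^2 - 9*u*v + 14*u - 9*v + 8)) dv

Using F^*(f dg) = (f ∘ F) d(g ∘ F), substitute each coordinate x_i by F_i(u, v) in f_i, and replace dx_i by d F_i = (∂F_i/∂u) du + (∂F_i/∂v) dv.
  For the x component: f_1(F) = u*(5*u - 3*v + 2); d F_1 = (0) du + (1) dv
  For the y component: f_2(F) = -6*u^2 - 3*u + v - 2; d F_2 = (-4*u - 1) du + (0) dv
  For the z component: f_3(F) = 7*u^2 - 3*u*v + 3*u - 2*v + 2; d F_3 = (-2*u + 3*v) du + (3*u) dv
Combining and collecting du, dv coefficients:
  coeff of du: 10*u^3 + 27*u^2*v + 12*u^2 - 9*u*v^2 + 9*u*v + 7*u - 6*v^2 + 5*v + 2
  coeff of dv: u*(21*u^2 - 9*u*v + 14*u - 9*v + 8)
F^* omega = (10*u^3 + 27*u^2*v + 12*u^2 - 9*u*v^2 + 9*u*v + 7*u - 6*v^2 + 5*v + 2) du + (u*(21*u^2 - 9*u*v + 14*u - 9*v + 8)) dv.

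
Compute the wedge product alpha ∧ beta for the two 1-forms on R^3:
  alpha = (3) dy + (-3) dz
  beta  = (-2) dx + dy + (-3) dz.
alpha ∧ beta = (6) dx ∧ dy + (-6) dy ∧ dz + (-6) dx ∧ dz

Distribute the wedge, using dx_i ∧ dx_j = -dx_j ∧ dx_i and dx_i ∧ dx_i = 0. For each pair (i, j) with i < j, the coefficient of dx_i ∧ dx_j in alpha ∧ beta is (alpha_i * beta_j - alpha_j * beta_i). Collecting: alpha ∧ beta = (6) dx ∧ dy + (-6) dy ∧ dz + (-6) dx ∧ dz.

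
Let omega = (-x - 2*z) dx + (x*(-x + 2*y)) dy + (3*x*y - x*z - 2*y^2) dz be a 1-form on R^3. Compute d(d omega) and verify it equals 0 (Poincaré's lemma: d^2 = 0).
d(d omega) = 0

Step 1: d omega = sum_{i<j} (∂f_j/∂x_i - ∂f_i/∂x_j) dx_i ∧ dx_j:
  coeff of dx ∧ dy: -2*x + 2*y
  coeff of dx ∧ dz: 3*y - z + 2
  coeff of dy ∧ dz: 3*x - 4*y
Step 2: Apply d again to each 2-form coefficient. The only possible 3-form in R^3 is dx ∧ dy ∧ dz, with coefficient
  ∂(coeff of dy∧dz)/∂x - ∂(coeff of dx∧dz)/∂y + ∂(coeff of dx∧dy)/∂z
  = ∂/∂x (3*x - 4*y) - ∂/∂y (3*y - z + 2) + ∂/∂z (-2*x + 2*y).
Each of these terms simplifies to sums of mixed partials that cancel in pairs. The result is 0 (by equality of mixed partials for smooth functions — Schwarz / Clairaut).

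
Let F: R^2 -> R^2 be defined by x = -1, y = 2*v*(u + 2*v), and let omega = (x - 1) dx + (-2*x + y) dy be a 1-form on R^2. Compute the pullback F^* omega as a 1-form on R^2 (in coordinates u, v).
F^* omega = (4*v*(u*v + 2*v^2 + 1)) du + (4*u^2*v + 24*u*v^2 + 4*u + 32*v^3 + 16*v) dv

Using F^*(f dg) = (f ∘ F) d(g ∘ F), substitute each coordinate x_i by F_i(u, v) in f_i, and replace dx_i by d F_i = (∂F_i/∂u) du + (∂F_i/∂v) dv.
  For the x component: f_1(F) = -2; d F_1 = (0) du + (0) dv
  For the y component: f_2(F) = 2*u*v + 4*v^2 + 2; d F_2 = (2*v) du + (2*u + 8*v) dv
Combining and collecting du, dv coefficients:
  coeff of du: 4*v*(u*v + 2*v^2 + 1)
  coeff of dv: 4*u^2*v + 24*u*v^2 + 4*u + 32*v^3 + 16*v
F^* omega = (4*v*(u*v + 2*v^2 + 1)) du + (4*u^2*v + 24*u*v^2 + 4*u + 32*v^3 + 16*v) dv.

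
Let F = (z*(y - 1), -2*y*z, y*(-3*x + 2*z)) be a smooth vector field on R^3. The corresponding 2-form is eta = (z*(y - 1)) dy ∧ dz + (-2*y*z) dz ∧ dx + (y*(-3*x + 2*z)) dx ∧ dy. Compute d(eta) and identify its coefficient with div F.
d(eta) = (2*y - 2*z) dx ∧ dy ∧ dz; div F = 2*y - 2*z

For a 2-form in R^3 of the form above, applying d gives a 3-form with coefficient ∂P/∂x + ∂Q/∂y + ∂R/∂z:
  ∂P/∂x = 0
  ∂Q/∂y = -2*z
  ∂R/∂z = 2*y
Sum = 2*y - 2*z, which is exactly div F.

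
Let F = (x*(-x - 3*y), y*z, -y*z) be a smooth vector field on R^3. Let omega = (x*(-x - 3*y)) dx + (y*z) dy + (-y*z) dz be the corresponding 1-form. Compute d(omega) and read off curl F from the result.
d(omega) = (-y - z) dy ∧ dz + (0) dz ∧ dx + (3*x) dx ∧ dy; curl F = (-y - z, 0, 3*x)

d omega = sum_{i<j} (∂f_j/∂x_i - ∂f_i/∂x_j) dx_i ∧ dx_j. Under the identification (dy ∧ dz, dz ∧ dx, dx ∧ dy) ↔ (e_x, e_y, e_z), the coefficients are exactly the components of curl F. Compute:
  ∂R/∂y - ∂Q/∂z = (-z) - (y) = -y - z
  ∂P/∂z - ∂R/∂x = (0) - (0) = 0
  ∂Q/∂x - ∂P/∂y = (0) - (-3*x) = 3*x.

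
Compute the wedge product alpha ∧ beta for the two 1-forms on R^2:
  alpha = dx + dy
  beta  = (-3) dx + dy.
alpha ∧ beta = (4) dx ∧ dy

Distribute the wedge, using dx_i ∧ dx_j = -dx_j ∧ dx_i and dx_i ∧ dx_i = 0. For each pair (i, j) with i < j, the coefficient of dx_i ∧ dx_j in alpha ∧ beta is (alpha_i * beta_j - alpha_j * beta_i). Collecting: alpha ∧ beta = (4) dx ∧ dy.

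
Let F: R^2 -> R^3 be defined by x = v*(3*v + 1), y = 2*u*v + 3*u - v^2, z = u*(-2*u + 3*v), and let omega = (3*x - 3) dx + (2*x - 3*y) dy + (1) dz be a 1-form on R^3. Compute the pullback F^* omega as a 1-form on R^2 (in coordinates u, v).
F^* omega = (-12*u*v^2 - 36*u*v - 31*u + 18*v^3 + 31*v^2 + 9*v) du + (-12*u^2*v - 18*u^2 + 30*u*v^2 + 22*u*v + 3*u + 36*v^3 + 23*v^2 - 15*v - 3) dv

Using F^*(f dg) = (f ∘ F) d(g ∘ F), substitute each coordinate x_i by F_i(u, v) in f_i, and replace dx_i by d F_i = (∂F_i/∂u) du + (∂F_i/∂v) dv.
  For the x component: f_1(F) = 9*v^2 + 3*v - 3; d F_1 = (0) du + (6*v + 1) dv
  For the y component: f_2(F) = -6*u*v - 9*u + 9*v^2 + 2*v; d F_2 = (2*v + 3) du + (2*u - 2*v) dv
  For the z component: f_3(F) = 1; d F_3 = (-4*u + 3*v) du + (3*u) dv
Combining and collecting du, dv coefficients:
  coeff of du: -12*u*v^2 - 36*u*v - 31*u + 18*v^3 + 31*v^2 + 9*v
  coeff of dv: -12*u^2*v - 18*u^2 + 30*u*v^2 + 22*u*v + 3*u + 36*v^3 + 23*v^2 - 15*v - 3
F^* omega = (-12*u*v^2 - 36*u*v - 31*u + 18*v^3 + 31*v^2 + 9*v) du + (-12*u^2*v - 18*u^2 + 30*u*v^2 + 22*u*v + 3*u + 36*v^3 + 23*v^2 - 15*v - 3) dv.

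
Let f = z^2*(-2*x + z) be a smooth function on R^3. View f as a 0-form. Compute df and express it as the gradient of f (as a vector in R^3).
df = (-2*z^2) dx + (0) dy + (z*(-4*x + 3*z)) dz; grad f = (-2*z^2, 0, z*(-4*x + 3*z))

For a 0-form f, d f = (∂f/∂x) dx + (∂f/∂y) dy + (∂f/∂z) dz. The components of the vector representation are exactly the entries of grad f in Cartesian coordinates:
  ∂f/∂x = -2*z^2
  ∂f/∂y = 0
  ∂f/∂z = z*(-4*x + 3*z).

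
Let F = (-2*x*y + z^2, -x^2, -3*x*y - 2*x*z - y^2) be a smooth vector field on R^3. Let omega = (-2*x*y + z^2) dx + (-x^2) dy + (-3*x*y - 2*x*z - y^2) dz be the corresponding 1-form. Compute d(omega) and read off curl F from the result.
d(omega) = (-3*x - 2*y) dy ∧ dz + (3*y + 4*z) dz ∧ dx + (0) dx ∧ dy; curl F = (-3*x - 2*y, 3*y + 4*z, 0)

d omega = sum_{i<j} (∂f_j/∂x_i - ∂f_i/∂x_j) dx_i ∧ dx_j. Under the identification (dy ∧ dz, dz ∧ dx, dx ∧ dy) ↔ (e_x, e_y, e_z), the coefficients are exactly the components of curl F. Compute:
  ∂R/∂y - ∂Q/∂z = (-3*x - 2*y) - (0) = -3*x - 2*y
  ∂P/∂z - ∂R/∂x = (2*z) - (-3*y - 2*z) = 3*y + 4*z
  ∂Q/∂x - ∂P/∂y = (-2*x) - (-2*x) = 0.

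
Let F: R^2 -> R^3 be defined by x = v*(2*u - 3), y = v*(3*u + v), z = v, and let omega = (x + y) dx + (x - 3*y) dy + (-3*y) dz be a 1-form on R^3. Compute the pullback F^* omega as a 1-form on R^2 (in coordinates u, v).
F^* omega = (v^2*(-11*u - 7*v - 15)) du + (v*(-11*u^2 - 21*u*v - 39*u - 6*v^2 - 12*v + 9)) dv

Using F^*(f dg) = (f ∘ F) d(g ∘ F), substitute each coordinate x_i by F_i(u, v) in f_i, and replace dx_i by d F_i = (∂F_i/∂u) du + (∂F_i/∂v) dv.
  For the x component: f_1(F) = v*(5*u + v - 3); d F_1 = (2*v) du + (2*u - 3) dv
  For the y component: f_2(F) = v*(-7*u - 3*v - 3); d F_2 = (3*v) du + (3*u + 2*v) dv
  For the z component: f_3(F) = 3*v*(-3*u - v); d F_3 = (0) du + (1) dv
Combining and collecting du, dv coefficients:
  coeff of du: v^2*(-11*u - 7*v - 15)
  coeff of dv: v*(-11*u^2 - 21*u*v - 39*u - 6*v^2 - 12*v + 9)
F^* omega = (v^2*(-11*u - 7*v - 15)) du + (v*(-11*u^2 - 21*u*v - 39*u - 6*v^2 - 12*v + 9)) dv.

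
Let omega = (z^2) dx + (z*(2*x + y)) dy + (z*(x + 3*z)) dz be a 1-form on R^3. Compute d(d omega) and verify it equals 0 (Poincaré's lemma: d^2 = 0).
d(d omega) = 0

Step 1: d omega = sum_{i<j} (∂f_j/∂x_i - ∂f_i/∂x_j) dx_i ∧ dx_j:
  coeff of dx ∧ dy: 2*z
  coeff of dx ∧ dz: -z
  coeff of dy ∧ dz: -2*x - y
Step 2: Apply d again to each 2-form coefficient. The only possible 3-form in R^3 is dx ∧ dy ∧ dz, with coefficient
  ∂(coeff of dy∧dz)/∂x - ∂(coeff of dx∧dz)/∂y + ∂(coeff of dx∧dy)/∂z
  = ∂/∂x (-2*x - y) - ∂/∂y (-z) + ∂/∂z (2*z).
Each of these terms simplifies to sums of mixed partials that cancel in pairs. The result is 0 (by equality of mixed partials for smooth functions — Schwarz / Clairaut).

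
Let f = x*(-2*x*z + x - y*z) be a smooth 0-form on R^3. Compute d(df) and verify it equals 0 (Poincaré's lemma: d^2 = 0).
d(df) = 0

Step 1: df = sum_i (∂f/∂x_i) dx_i = (-4*x*z + 2*x - y*z) dx + (-x*z) dy + (x*(-2*x - y)) dz.
Step 2: Apply d again. Using the 1-form formula, the coefficient of dx ∧ dy in d(df) is ∂^2 f/∂x ∂y - ∂^2 f/∂y ∂x = (-z) - (-z) = 0 (equality of mixed partials for smooth f).
Similarly for dx ∧ dz and dy ∧ dz — all coefficients vanish. So d(df) = 0.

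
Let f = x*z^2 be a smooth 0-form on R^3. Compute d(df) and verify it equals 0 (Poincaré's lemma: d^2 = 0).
d(df) = 0

Step 1: df = sum_i (∂f/∂x_i) dx_i = (z^2) dx + (0) dy + (2*x*z) dz.
Step 2: Apply d again. Using the 1-form formula, the coefficient of dx ∧ dy in d(df) is ∂^2 f/∂x ∂y - ∂^2 f/∂y ∂x = (0) - (0) = 0 (equality of mixed partials for smooth f).
Similarly for dx ∧ dz and dy ∧ dz — all coefficients vanish. So d(df) = 0.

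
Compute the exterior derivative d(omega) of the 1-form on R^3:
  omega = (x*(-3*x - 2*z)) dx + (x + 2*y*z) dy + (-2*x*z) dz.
d(omega) = (1) dx ∧ dy + (2*x - 2*z) dx ∧ dz + (-2*y) dy ∧ dz

For a 1-form omega = sum_i f_i dx_i, the exterior derivative is
  d(omega) = sum_{i < j} (∂f_j/∂x_i - ∂f_i/∂x_j) dx_i ∧ dx_j.
  coefficient of dx ∧ dy: ∂f_2/∂x - ∂f_1/∂y = ∂(x + 2*y*z)/∂x - ∂(x*(-3*x - 2*z))/∂y = 1
  coefficient of dx ∧ dz: ∂f_3/∂x - ∂f_1/∂z = ∂(-2*x*z)/∂x - ∂(x*(-3*x - 2*z))/∂z = 2*x - 2*z
  coefficient of dy ∧ dz: ∂f_3/∂y - ∂f_2/∂z = ∂(-2*x*z)/∂y - ∂(x + 2*y*z)/∂z = -2*y
Assembling: d(omega) = (1) dx ∧ dy + (2*x - 2*z) dx ∧ dz + (-2*y) dy ∧ dz.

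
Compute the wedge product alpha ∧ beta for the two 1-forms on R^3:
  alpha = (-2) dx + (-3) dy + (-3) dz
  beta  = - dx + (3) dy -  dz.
alpha ∧ beta = (-9) dx ∧ dy + (-1) dx ∧ dz + (12) dy ∧ dz

Distribute the wedge, using dx_i ∧ dx_j = -dx_j ∧ dx_i and dx_i ∧ dx_i = 0. For each pair (i, j) with i < j, the coefficient of dx_i ∧ dx_j in alpha ∧ beta is (alpha_i * beta_j - alpha_j * beta_i). Collecting: alpha ∧ beta = (-9) dx ∧ dy + (-1) dx ∧ dz + (12) dy ∧ dz.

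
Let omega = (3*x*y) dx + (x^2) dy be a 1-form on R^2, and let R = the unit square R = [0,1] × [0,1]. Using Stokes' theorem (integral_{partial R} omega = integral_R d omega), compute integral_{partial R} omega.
integral_(partial R) omega = -1/2

Stokes: integral_partial_R omega = integral_R d omega with d omega = (∂Q/∂x - ∂P/∂y) dx ∧ dy.
  ∂Q/∂x = 2*x
  ∂P/∂y = 3*x
  integrand = ∂Q/∂x - ∂P/∂y = -x.
Integrating over R: integral_0^1 integral_0^1 (-x) dx dy = -1/2.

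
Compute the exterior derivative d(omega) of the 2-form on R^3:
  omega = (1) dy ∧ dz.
d(omega) = 0

For a 2-form omega = sum_{i<j} g_{ij} dx_i ∧ dx_j, the exterior derivative is
  d(omega) = sum_{i<j} d(g_{ij}) ∧ dx_i ∧ dx_j = sum_{i<j, k} (∂g_{ij}/∂x_k) dx_k ∧ dx_i ∧ dx_j.
Expand each term, using dx_k ∧ dx_i ∧ dx_j = sgn(permutation) dx_{(a)} ∧ dx_{(b)} ∧ dx_{(c)} with (a < b < c) sorted:

Collecting like 3-forms: d(omega) = 0.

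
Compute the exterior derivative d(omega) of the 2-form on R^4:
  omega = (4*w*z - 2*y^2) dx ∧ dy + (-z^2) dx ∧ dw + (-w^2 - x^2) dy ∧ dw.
d(omega) = (4*w) dx ∧ dy ∧ dz + (-2*x + 4*z) dx ∧ dy ∧ dw + (2*z) dx ∧ dz ∧ dw

For a 2-form omega = sum_{i<j} g_{ij} dx_i ∧ dx_j, the exterior derivative is
  d(omega) = sum_{i<j} d(g_{ij}) ∧ dx_i ∧ dx_j = sum_{i<j, k} (∂g_{ij}/∂x_k) dx_k ∧ dx_i ∧ dx_j.
Expand each term, using dx_k ∧ dx_i ∧ dx_j = sgn(permutation) dx_{(a)} ∧ dx_{(b)} ∧ dx_{(c)} with (a < b < c) sorted:
  d(4*w*z - 2*y^2) includes (∂/∂z)(4*w*z - 2*y^2) dz = (4*w) dz, which multiplied by dx ∧ dy gives (4*w) dx ∧ dy ∧ dz
  d(4*w*z - 2*y^2) includes (∂/∂w)(4*w*z - 2*y^2) dw = (4*z) dw, which multiplied by dx ∧ dy gives (4*z) dx ∧ dy ∧ dw
  d(-z^2) includes (∂/∂z)(-z^2) dz = (-2*z) dz, which multiplied by dx ∧ dw gives (2*z) dx ∧ dz ∧ dw
  d(-w^2 - x^2) includes (∂/∂x)(-w^2 - x^2) dx = (-2*x) dx, which multiplied by dy ∧ dw gives (-2*x) dx ∧ dy ∧ dw
Collecting like 3-forms: d(omega) = (4*w) dx ∧ dy ∧ dz + (-2*x + 4*z) dx ∧ dy ∧ dw + (2*z) dx ∧ dz ∧ dw.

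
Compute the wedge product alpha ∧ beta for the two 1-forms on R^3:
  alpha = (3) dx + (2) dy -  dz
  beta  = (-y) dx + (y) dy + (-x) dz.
alpha ∧ beta = (5*y) dx ∧ dy + (-3*x - y) dx ∧ dz + (-2*x + y) dy ∧ dz

Distribute the wedge, using dx_i ∧ dx_j = -dx_j ∧ dx_i and dx_i ∧ dx_i = 0. For each pair (i, j) with i < j, the coefficient of dx_i ∧ dx_j in alpha ∧ beta is (alpha_i * beta_j - alpha_j * beta_i). Collecting: alpha ∧ beta = (5*y) dx ∧ dy + (-3*x - y) dx ∧ dz + (-2*x + y) dy ∧ dz.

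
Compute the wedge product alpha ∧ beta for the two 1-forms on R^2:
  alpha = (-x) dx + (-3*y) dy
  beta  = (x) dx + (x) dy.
alpha ∧ beta = (x*(-x + 3*y)) dx ∧ dy

Distribute the wedge, using dx_i ∧ dx_j = -dx_j ∧ dx_i and dx_i ∧ dx_i = 0. For each pair (i, j) with i < j, the coefficient of dx_i ∧ dx_j in alpha ∧ beta is (alpha_i * beta_j - alpha_j * beta_i). Collecting: alpha ∧ beta = (x*(-x + 3*y)) dx ∧ dy.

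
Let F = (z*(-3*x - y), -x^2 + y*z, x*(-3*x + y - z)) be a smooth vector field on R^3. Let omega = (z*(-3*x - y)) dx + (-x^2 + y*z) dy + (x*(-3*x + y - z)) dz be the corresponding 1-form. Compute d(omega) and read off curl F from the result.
d(omega) = (x - y) dy ∧ dz + (3*x - 2*y + z) dz ∧ dx + (-2*x + z) dx ∧ dy; curl F = (x - y, 3*x - 2*y + z, -2*x + z)

d omega = sum_{i<j} (∂f_j/∂x_i - ∂f_i/∂x_j) dx_i ∧ dx_j. Under the identification (dy ∧ dz, dz ∧ dx, dx ∧ dy) ↔ (e_x, e_y, e_z), the coefficients are exactly the components of curl F. Compute:
  ∂R/∂y - ∂Q/∂z = (x) - (y) = x - y
  ∂P/∂z - ∂R/∂x = (-3*x - y) - (-6*x + y - z) = 3*x - 2*y + z
  ∂Q/∂x - ∂P/∂y = (-2*x) - (-z) = -2*x + z.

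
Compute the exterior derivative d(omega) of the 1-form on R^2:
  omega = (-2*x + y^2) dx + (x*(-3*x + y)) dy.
d(omega) = (-6*x - y) dx ∧ dy

For a 1-form omega = sum_i f_i dx_i, the exterior derivative is
  d(omega) = sum_{i < j} (∂f_j/∂x_i - ∂f_i/∂x_j) dx_i ∧ dx_j.
  coefficient of dx ∧ dy: ∂f_2/∂x - ∂f_1/∂y = ∂(x*(-3*x + y))/∂x - ∂(-2*x + y^2)/∂y = -6*x - y
Assembling: d(omega) = (-6*x - y) dx ∧ dy.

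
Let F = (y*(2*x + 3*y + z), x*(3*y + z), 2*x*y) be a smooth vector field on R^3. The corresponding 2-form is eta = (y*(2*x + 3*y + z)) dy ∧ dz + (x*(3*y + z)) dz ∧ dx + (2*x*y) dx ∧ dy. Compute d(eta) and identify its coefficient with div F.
d(eta) = (3*x + 2*y) dx ∧ dy ∧ dz; div F = 3*x + 2*y

For a 2-form in R^3 of the form above, applying d gives a 3-form with coefficient ∂P/∂x + ∂Q/∂y + ∂R/∂z:
  ∂P/∂x = 2*y
  ∂Q/∂y = 3*x
  ∂R/∂z = 0
Sum = 3*x + 2*y, which is exactly div F.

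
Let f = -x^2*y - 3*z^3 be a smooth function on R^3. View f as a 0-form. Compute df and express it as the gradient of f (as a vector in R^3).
df = (-2*x*y) dx + (-x^2) dy + (-9*z^2) dz; grad f = (-2*x*y, -x^2, -9*z^2)

For a 0-form f, d f = (∂f/∂x) dx + (∂f/∂y) dy + (∂f/∂z) dz. The components of the vector representation are exactly the entries of grad f in Cartesian coordinates:
  ∂f/∂x = -2*x*y
  ∂f/∂y = -x^2
  ∂f/∂z = -9*z^2.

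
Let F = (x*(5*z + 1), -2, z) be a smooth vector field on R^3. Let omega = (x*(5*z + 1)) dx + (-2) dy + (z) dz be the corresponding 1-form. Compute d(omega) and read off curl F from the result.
d(omega) = (0) dy ∧ dz + (5*x) dz ∧ dx + (0) dx ∧ dy; curl F = (0, 5*x, 0)

d omega = sum_{i<j} (∂f_j/∂x_i - ∂f_i/∂x_j) dx_i ∧ dx_j. Under the identification (dy ∧ dz, dz ∧ dx, dx ∧ dy) ↔ (e_x, e_y, e_z), the coefficients are exactly the components of curl F. Compute:
  ∂R/∂y - ∂Q/∂z = (0) - (0) = 0
  ∂P/∂z - ∂R/∂x = (5*x) - (0) = 5*x
  ∂Q/∂x - ∂P/∂y = (0) - (0) = 0.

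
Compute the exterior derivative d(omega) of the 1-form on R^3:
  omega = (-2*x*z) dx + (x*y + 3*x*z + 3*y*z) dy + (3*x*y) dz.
d(omega) = (y + 3*z) dx ∧ dy + (2*x + 3*y) dx ∧ dz + (-3*y) dy ∧ dz

For a 1-form omega = sum_i f_i dx_i, the exterior derivative is
  d(omega) = sum_{i < j} (∂f_j/∂x_i - ∂f_i/∂x_j) dx_i ∧ dx_j.
  coefficient of dx ∧ dy: ∂f_2/∂x - ∂f_1/∂y = ∂(x*y + 3*x*z + 3*y*z)/∂x - ∂(-2*x*z)/∂y = y + 3*z
  coefficient of dx ∧ dz: ∂f_3/∂x - ∂f_1/∂z = ∂(3*x*y)/∂x - ∂(-2*x*z)/∂z = 2*x + 3*y
  coefficient of dy ∧ dz: ∂f_3/∂y - ∂f_2/∂z = ∂(3*x*y)/∂y - ∂(x*y + 3*x*z + 3*y*z)/∂z = -3*y
Assembling: d(omega) = (y + 3*z) dx ∧ dy + (2*x + 3*y) dx ∧ dz + (-3*y) dy ∧ dz.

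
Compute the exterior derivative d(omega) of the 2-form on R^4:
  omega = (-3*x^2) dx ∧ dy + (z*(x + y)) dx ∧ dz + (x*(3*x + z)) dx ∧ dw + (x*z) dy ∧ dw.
d(omega) = (-z) dx ∧ dy ∧ dz + (-x) dx ∧ dz ∧ dw + (z) dx ∧ dy ∧ dw + (-x) dy ∧ dz ∧ dw

For a 2-form omega = sum_{i<j} g_{ij} dx_i ∧ dx_j, the exterior derivative is
  d(omega) = sum_{i<j} d(g_{ij}) ∧ dx_i ∧ dx_j = sum_{i<j, k} (∂g_{ij}/∂x_k) dx_k ∧ dx_i ∧ dx_j.
Expand each term, using dx_k ∧ dx_i ∧ dx_j = sgn(permutation) dx_{(a)} ∧ dx_{(b)} ∧ dx_{(c)} with (a < b < c) sorted:
  d(z*(x + y)) includes (∂/∂y)(z*(x + y)) dy = (z) dy, which multiplied by dx ∧ dz gives (-z) dx ∧ dy ∧ dz
  d(x*(3*x + z)) includes (∂/∂z)(x*(3*x + z)) dz = (x) dz, which multiplied by dx ∧ dw gives (-x) dx ∧ dz ∧ dw
  d(x*z) includes (∂/∂x)(x*z) dx = (z) dx, which multiplied by dy ∧ dw gives (z) dx ∧ dy ∧ dw
  d(x*z) includes (∂/∂z)(x*z) dz = (x) dz, which multiplied by dy ∧ dw gives (-x) dy ∧ dz ∧ dw
Collecting like 3-forms: d(omega) = (-z) dx ∧ dy ∧ dz + (-x) dx ∧ dz ∧ dw + (z) dx ∧ dy ∧ dw + (-x) dy ∧ dz ∧ dw.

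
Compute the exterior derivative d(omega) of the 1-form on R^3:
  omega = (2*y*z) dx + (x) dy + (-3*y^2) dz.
d(omega) = (1 - 2*z) dx ∧ dy + (-2*y) dx ∧ dz + (-6*y) dy ∧ dz

For a 1-form omega = sum_i f_i dx_i, the exterior derivative is
  d(omega) = sum_{i < j} (∂f_j/∂x_i - ∂f_i/∂x_j) dx_i ∧ dx_j.
  coefficient of dx ∧ dy: ∂f_2/∂x - ∂f_1/∂y = ∂(x)/∂x - ∂(2*y*z)/∂y = 1 - 2*z
  coefficient of dx ∧ dz: ∂f_3/∂x - ∂f_1/∂z = ∂(-3*y^2)/∂x - ∂(2*y*z)/∂z = -2*y
  coefficient of dy ∧ dz: ∂f_3/∂y - ∂f_2/∂z = ∂(-3*y^2)/∂y - ∂(x)/∂z = -6*y
Assembling: d(omega) = (1 - 2*z) dx ∧ dy + (-2*y) dx ∧ dz + (-6*y) dy ∧ dz.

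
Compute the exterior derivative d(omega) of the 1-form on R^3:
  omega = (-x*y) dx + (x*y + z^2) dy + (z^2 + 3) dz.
d(omega) = (x + y) dx ∧ dy + (-2*z) dy ∧ dz

For a 1-form omega = sum_i f_i dx_i, the exterior derivative is
  d(omega) = sum_{i < j} (∂f_j/∂x_i - ∂f_i/∂x_j) dx_i ∧ dx_j.
  coefficient of dx ∧ dy: ∂f_2/∂x - ∂f_1/∂y = ∂(x*y + z^2)/∂x - ∂(-x*y)/∂y = x + y
  coefficient of dy ∧ dz: ∂f_3/∂y - ∂f_2/∂z = ∂(z^2 + 3)/∂y - ∂(x*y + z^2)/∂z = -2*z
Assembling: d(omega) = (x + y) dx ∧ dy + (-2*z) dy ∧ dz.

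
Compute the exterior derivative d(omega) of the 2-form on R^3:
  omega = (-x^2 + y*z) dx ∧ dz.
d(omega) = (-z) dx ∧ dy ∧ dz

For a 2-form omega = sum_{i<j} g_{ij} dx_i ∧ dx_j, the exterior derivative is
  d(omega) = sum_{i<j} d(g_{ij}) ∧ dx_i ∧ dx_j = sum_{i<j, k} (∂g_{ij}/∂x_k) dx_k ∧ dx_i ∧ dx_j.
Expand each term, using dx_k ∧ dx_i ∧ dx_j = sgn(permutation) dx_{(a)} ∧ dx_{(b)} ∧ dx_{(c)} with (a < b < c) sorted:
  d(-x^2 + y*z) includes (∂/∂y)(-x^2 + y*z) dy = (z) dy, which multiplied by dx ∧ dz gives (-z) dx ∧ dy ∧ dz
Collecting like 3-forms: d(omega) = (-z) dx ∧ dy ∧ dz.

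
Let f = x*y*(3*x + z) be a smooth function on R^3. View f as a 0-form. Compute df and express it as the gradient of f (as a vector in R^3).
df = (y*(6*x + z)) dx + (x*(3*x + z)) dy + (x*y) dz; grad f = (y*(6*x + z), x*(3*x + z), x*y)

For a 0-form f, d f = (∂f/∂x) dx + (∂f/∂y) dy + (∂f/∂z) dz. The components of the vector representation are exactly the entries of grad f in Cartesian coordinates:
  ∂f/∂x = y*(6*x + z)
  ∂f/∂y = x*(3*x + z)
  ∂f/∂z = x*y.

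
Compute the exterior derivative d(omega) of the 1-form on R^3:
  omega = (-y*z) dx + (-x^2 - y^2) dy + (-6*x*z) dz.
d(omega) = (-2*x + z) dx ∧ dy + (y - 6*z) dx ∧ dz

For a 1-form omega = sum_i f_i dx_i, the exterior derivative is
  d(omega) = sum_{i < j} (∂f_j/∂x_i - ∂f_i/∂x_j) dx_i ∧ dx_j.
  coefficient of dx ∧ dy: ∂f_2/∂x - ∂f_1/∂y = ∂(-x^2 - y^2)/∂x - ∂(-y*z)/∂y = -2*x + z
  coefficient of dx ∧ dz: ∂f_3/∂x - ∂f_1/∂z = ∂(-6*x*z)/∂x - ∂(-y*z)/∂z = y - 6*z
Assembling: d(omega) = (-2*x + z) dx ∧ dy + (y - 6*z) dx ∧ dz.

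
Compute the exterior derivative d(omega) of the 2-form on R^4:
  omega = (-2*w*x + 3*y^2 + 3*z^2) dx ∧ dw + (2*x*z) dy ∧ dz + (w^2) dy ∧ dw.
d(omega) = (-6*y) dx ∧ dy ∧ dw + (-6*z) dx ∧ dz ∧ dw + (2*z) dx ∧ dy ∧ dz

For a 2-form omega = sum_{i<j} g_{ij} dx_i ∧ dx_j, the exterior derivative is
  d(omega) = sum_{i<j} d(g_{ij}) ∧ dx_i ∧ dx_j = sum_{i<j, k} (∂g_{ij}/∂x_k) dx_k ∧ dx_i ∧ dx_j.
Expand each term, using dx_k ∧ dx_i ∧ dx_j = sgn(permutation) dx_{(a)} ∧ dx_{(b)} ∧ dx_{(c)} with (a < b < c) sorted:
  d(-2*w*x + 3*y^2 + 3*z^2) includes (∂/∂y)(-2*w*x + 3*y^2 + 3*z^2) dy = (6*y) dy, which multiplied by dx ∧ dw gives (-6*y) dx ∧ dy ∧ dw
  d(-2*w*x + 3*y^2 + 3*z^2) includes (∂/∂z)(-2*w*x + 3*y^2 + 3*z^2) dz = (6*z) dz, which multiplied by dx ∧ dw gives (-6*z) dx ∧ dz ∧ dw
  d(2*x*z) includes (∂/∂x)(2*x*z) dx = (2*z) dx, which multiplied by dy ∧ dz gives (2*z) dx ∧ dy ∧ dz
Collecting like 3-forms: d(omega) = (-6*y) dx ∧ dy ∧ dw + (-6*z) dx ∧ dz ∧ dw + (2*z) dx ∧ dy ∧ dz.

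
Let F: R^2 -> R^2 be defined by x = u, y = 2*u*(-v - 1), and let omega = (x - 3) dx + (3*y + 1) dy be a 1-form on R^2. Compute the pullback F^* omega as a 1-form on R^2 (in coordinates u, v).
F^* omega = (12*u*v^2 + 24*u*v + 13*u - 2*v - 5) du + (2*u*(6*u*v + 6*u - 1)) dv

Using F^*(f dg) = (f ∘ F) d(g ∘ F), substitute each coordinate x_i by F_i(u, v) in f_i, and replace dx_i by d F_i = (∂F_i/∂u) du + (∂F_i/∂v) dv.
  For the x component: f_1(F) = u - 3; d F_1 = (1) du + (0) dv
  For the y component: f_2(F) = -6*u*v - 6*u + 1; d F_2 = (-2*v - 2) du + (-2*u) dv
Combining and collecting du, dv coefficients:
  coeff of du: 12*u*v^2 + 24*u*v + 13*u - 2*v - 5
  coeff of dv: 2*u*(6*u*v + 6*u - 1)
F^* omega = (12*u*v^2 + 24*u*v + 13*u - 2*v - 5) du + (2*u*(6*u*v + 6*u - 1)) dv.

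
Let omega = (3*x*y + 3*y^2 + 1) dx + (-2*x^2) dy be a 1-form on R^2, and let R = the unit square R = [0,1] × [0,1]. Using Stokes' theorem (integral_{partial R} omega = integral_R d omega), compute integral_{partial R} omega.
integral_(partial R) omega = -13/2

Stokes: integral_partial_R omega = integral_R d omega with d omega = (∂Q/∂x - ∂P/∂y) dx ∧ dy.
  ∂Q/∂x = -4*x
  ∂P/∂y = 3*x + 6*y
  integrand = ∂Q/∂x - ∂P/∂y = -7*x - 6*y.
Integrating over R: integral_0^1 integral_0^1 (-7*x - 6*y) dx dy = -13/2.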